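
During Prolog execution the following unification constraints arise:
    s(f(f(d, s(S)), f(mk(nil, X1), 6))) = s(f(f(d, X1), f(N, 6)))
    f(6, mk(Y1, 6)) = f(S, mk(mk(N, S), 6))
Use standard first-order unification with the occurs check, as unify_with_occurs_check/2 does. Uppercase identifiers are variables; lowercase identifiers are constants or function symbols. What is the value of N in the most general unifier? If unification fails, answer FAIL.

Decompose s/1: f(f(d, s(S)), f(mk(nil, X1), 6)) = f(f(d, X1), f(N, 6)).
Decompose f/2: f(d, s(S)) = f(d, X1),  f(mk(nil, X1), 6) = f(N, 6).
Decompose f/2: d = d,  s(S) = X1.
Delete trivial equation d = d.
Bind X1 := s(S); substituting into the one remaining equation that mentions X1 gives: f(mk(nil, s(S)), 6) = f(N, 6).
Decompose f/2: mk(nil, s(S)) = N,  6 = 6.
Bind N := mk(nil, s(S)); substituting into the one remaining equation that mentions N gives: f(6, mk(Y1, 6)) = f(S, mk(mk(mk(nil, s(S)), S), 6)).
Delete trivial equation 6 = 6.
Decompose f/2: 6 = S,  mk(Y1, 6) = mk(mk(mk(nil, s(S)), S), 6).
Bind S := 6; substituting into the remaining equation gives: mk(Y1, 6) = mk(mk(mk(nil, s(6)), 6), 6). Substituting into the earlier bindings gives X1 := s(6), N := mk(nil, s(6)).
Decompose mk/2: Y1 = mk(mk(nil, s(6)), 6),  6 = 6.
Bind Y1 := mk(mk(nil, s(6)), 6); no other remaining equation mentions Y1.
Delete trivial equation 6 = 6.
MGU = { X1 = s(6), N = mk(nil, s(6)), S = 6, Y1 = mk(mk(nil, s(6)), 6) }, so N = mk(nil, s(6)).

mk(nil, s(6))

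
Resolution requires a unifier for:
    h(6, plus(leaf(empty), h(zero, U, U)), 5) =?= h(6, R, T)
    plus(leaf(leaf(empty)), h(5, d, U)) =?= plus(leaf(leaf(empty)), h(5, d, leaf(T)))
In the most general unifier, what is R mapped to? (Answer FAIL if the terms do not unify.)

Decompose h/3: 6 =?= 6,  plus(leaf(empty), h(zero, U, U)) =?= R,  5 =?= T.
Delete trivial equation 6 =?= 6.
Bind R := plus(leaf(empty), h(zero, U, U)); no other remaining equation mentions R.
Bind T := 5; substituting into the remaining equation gives: plus(leaf(leaf(empty)), h(5, d, U)) =?= plus(leaf(leaf(empty)), h(5, d, leaf(5))).
Decompose plus/2: leaf(leaf(empty)) =?= leaf(leaf(empty)),  h(5, d, U) =?= h(5, d, leaf(5)).
Delete trivial equation leaf(leaf(empty)) =?= leaf(leaf(empty)).
Decompose h/3: 5 =?= 5,  d =?= d,  U =?= leaf(5).
Delete trivial equation 5 =?= 5.
Delete trivial equation d =?= d.
Bind U := leaf(5). Substituting into the earlier binding gives R := plus(leaf(empty), h(zero, leaf(5), leaf(5))).
MGU = { R -> plus(leaf(empty), h(zero, leaf(5), leaf(5))), T -> 5, U -> leaf(5) }, so R -> plus(leaf(empty), h(zero, leaf(5), leaf(5))).

plus(leaf(empty), h(zero, leaf(5), leaf(5)))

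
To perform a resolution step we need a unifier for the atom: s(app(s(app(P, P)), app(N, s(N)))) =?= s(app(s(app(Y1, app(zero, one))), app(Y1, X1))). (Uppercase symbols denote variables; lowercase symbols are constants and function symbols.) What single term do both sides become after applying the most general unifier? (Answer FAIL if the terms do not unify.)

s(app(s(app(app(zero, one), app(zero, one))), app(app(zero, one), s(app(zero, one)))))

Decompose s/1: app(s(app(P, P)), app(N, s(N))) =?= app(s(app(Y1, app(zero, one))), app(Y1, X1)).
Decompose app/2: s(app(P, P)) =?= s(app(Y1, app(zero, one))),  app(N, s(N)) =?= app(Y1, X1).
Decompose s/1: app(P, P) =?= app(Y1, app(zero, one)).
Decompose app/2: P =?= Y1,  P =?= app(zero, one).
Bind P := Y1; substituting into the one remaining equation that mentions P gives: Y1 =?= app(zero, one).
Bind Y1 := app(zero, one); substituting into the remaining equation gives: app(N, s(N)) =?= app(app(zero, one), X1). Substituting into the earlier binding gives P := app(zero, one).
Decompose app/2: N =?= app(zero, one),  s(N) =?= X1.
Bind N := app(zero, one); substituting into the remaining equation gives: s(app(zero, one)) =?= X1.
Bind X1 := s(app(zero, one)).
Applying the MGU to either side gives s(app(s(app(app(zero, one), app(zero, one))), app(app(zero, one), s(app(zero, one))))).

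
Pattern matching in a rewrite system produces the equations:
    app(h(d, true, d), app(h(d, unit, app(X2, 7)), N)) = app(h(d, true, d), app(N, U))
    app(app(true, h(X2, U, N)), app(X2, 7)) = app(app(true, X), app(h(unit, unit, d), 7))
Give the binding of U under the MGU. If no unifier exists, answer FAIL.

h(d, unit, app(h(unit, unit, d), 7))

Decompose app/2: h(d, true, d) = h(d, true, d),  app(h(d, unit, app(X2, 7)), N) = app(N, U).
Delete trivial equation h(d, true, d) = h(d, true, d).
Decompose app/2: h(d, unit, app(X2, 7)) = N,  N = U.
Bind N := h(d, unit, app(X2, 7)); substituting into the remaining equations gives: h(d, unit, app(X2, 7)) = U,  app(app(true, h(X2, U, h(d, unit, app(X2, 7)))), app(X2, 7)) = app(app(true, X), app(h(unit, unit, d), 7)).
Bind U := h(d, unit, app(X2, 7)); substituting into the remaining equation gives: app(app(true, h(X2, h(d, unit, app(X2, 7)), h(d, unit, app(X2, 7)))), app(X2, 7)) = app(app(true, X), app(h(unit, unit, d), 7)).
Decompose app/2: app(true, h(X2, h(d, unit, app(X2, 7)), h(d, unit, app(X2, 7)))) = app(true, X),  app(X2, 7) = app(h(unit, unit, d), 7).
Decompose app/2: true = true,  h(X2, h(d, unit, app(X2, 7)), h(d, unit, app(X2, 7))) = X.
Delete trivial equation true = true.
Bind X := h(X2, h(d, unit, app(X2, 7)), h(d, unit, app(X2, 7))); no other remaining equation mentions X.
Decompose app/2: X2 = h(unit, unit, d),  7 = 7.
Bind X2 := h(unit, unit, d); no other remaining equation mentions X2. Substituting into the earlier bindings gives N := h(d, unit, app(h(unit, unit, d), 7)), U := h(d, unit, app(h(unit, unit, d), 7)), X := h(h(unit, unit, d), h(d, unit, app(h(unit, unit, d), 7)), h(d, unit, app(h(unit, unit, d), 7))).
Delete trivial equation 7 = 7.
MGU = { N ↦ h(d, unit, app(h(unit, unit, d), 7)), U ↦ h(d, unit, app(h(unit, unit, d), 7)), X ↦ h(h(unit, unit, d), h(d, unit, app(h(unit, unit, d), 7)), h(d, unit, app(h(unit, unit, d), 7))), X2 ↦ h(unit, unit, d) }, so U ↦ h(d, unit, app(h(unit, unit, d), 7)).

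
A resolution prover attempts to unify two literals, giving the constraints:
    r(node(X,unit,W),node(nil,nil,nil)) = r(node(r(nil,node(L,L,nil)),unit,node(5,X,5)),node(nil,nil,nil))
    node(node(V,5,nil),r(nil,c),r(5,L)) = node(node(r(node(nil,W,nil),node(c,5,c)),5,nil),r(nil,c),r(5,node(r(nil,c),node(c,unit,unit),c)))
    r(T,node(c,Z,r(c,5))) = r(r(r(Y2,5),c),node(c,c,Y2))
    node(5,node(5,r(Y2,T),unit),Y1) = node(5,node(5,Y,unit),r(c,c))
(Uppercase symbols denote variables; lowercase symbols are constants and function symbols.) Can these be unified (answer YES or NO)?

YES

Decompose r/2: node(X,unit,W) = node(r(nil,node(L,L,nil)),unit,node(5,X,5)),  node(nil,nil,nil) = node(nil,nil,nil).
Decompose node/3: X = r(nil,node(L,L,nil)),  unit = unit,  W = node(5,X,5).
Bind X := r(nil,node(L,L,nil)); substituting into the one remaining equation that mentions X gives: W = node(5,r(nil,node(L,L,nil)),5).
Delete trivial equation unit = unit.
Bind W := node(5,r(nil,node(L,L,nil)),5); substituting into the one remaining equation that mentions W gives: node(node(V,5,nil),r(nil,c),r(5,L)) = node(node(r(node(nil,node(5,r(nil,node(L,L,nil)),5),nil),node(c,5,c)),5,nil),r(nil,c),r(5,node(r(nil,c),node(c,unit,unit),c))).
Delete trivial equation node(nil,nil,nil) = node(nil,nil,nil).
Decompose node/3: node(V,5,nil) = node(r(node(nil,node(5,r(nil,node(L,L,nil)),5),nil),node(c,5,c)),5,nil),  r(nil,c) = r(nil,c),  r(5,L) = r(5,node(r(nil,c),node(c,unit,unit),c)).
Decompose node/3: V = r(node(nil,node(5,r(nil,node(L,L,nil)),5),nil),node(c,5,c)),  5 = 5,  nil = nil.
Bind V := r(node(nil,node(5,r(nil,node(L,L,nil)),5),nil),node(c,5,c)); no other remaining equation mentions V.
Delete trivial equation 5 = 5.
Delete trivial equation nil = nil.
Delete trivial equation r(nil,c) = r(nil,c).
Decompose r/2: 5 = 5,  L = node(r(nil,c),node(c,unit,unit),c).
Delete trivial equation 5 = 5.
Bind L := node(r(nil,c),node(c,unit,unit),c); no other remaining equation mentions L. Substituting into the earlier bindings gives X := r(nil,node(node(r(nil,c),node(c,unit,unit),c),node(r(nil,c),node(c,unit,unit),c),nil)), W := node(5,r(nil,node(node(r(nil,c),node(c,unit,unit),c),node(r(nil,c),node(c,unit,unit),c),nil)),5), V := r(node(nil,node(5,r(nil,node(node(r(nil,c),node(c,unit,unit),c),node(r(nil,c),node(c,unit,unit),c),nil)),5),nil),node(c,5,c)).
Decompose r/2: T = r(r(Y2,5),c),  node(c,Z,r(c,5)) = node(c,c,Y2).
Bind T := r(r(Y2,5),c); substituting into the one remaining equation that mentions T gives: node(5,node(5,r(Y2,r(r(Y2,5),c)),unit),Y1) = node(5,node(5,Y,unit),r(c,c)).
Decompose node/3: c = c,  Z = c,  r(c,5) = Y2.
Delete trivial equation c = c.
Bind Z := c; no other remaining equation mentions Z.
Bind Y2 := r(c,5); substituting into the remaining equation gives: node(5,node(5,r(r(c,5),r(r(r(c,5),5),c)),unit),Y1) = node(5,node(5,Y,unit),r(c,c)). Substituting into the earlier binding gives T := r(r(r(c,5),5),c).
Decompose node/3: 5 = 5,  node(5,r(r(c,5),r(r(r(c,5),5),c)),unit) = node(5,Y,unit),  Y1 = r(c,c).
Delete trivial equation 5 = 5.
Decompose node/3: 5 = 5,  r(r(c,5),r(r(r(c,5),5),c)) = Y,  unit = unit.
Delete trivial equation 5 = 5.
Bind Y := r(r(c,5),r(r(r(c,5),5),c)); no other remaining equation mentions Y.
Delete trivial equation unit = unit.
Bind Y1 := r(c,c).
No equations remain and no clash or occurs-check failure arose, so a unifier exists.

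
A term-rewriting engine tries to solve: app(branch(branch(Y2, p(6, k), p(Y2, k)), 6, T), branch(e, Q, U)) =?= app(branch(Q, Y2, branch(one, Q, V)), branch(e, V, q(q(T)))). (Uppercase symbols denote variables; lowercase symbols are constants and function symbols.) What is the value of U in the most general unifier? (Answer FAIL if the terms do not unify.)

Decompose app/2: branch(branch(Y2, p(6, k), p(Y2, k)), 6, T) =?= branch(Q, Y2, branch(one, Q, V)),  branch(e, Q, U) =?= branch(e, V, q(q(T))).
Decompose branch/3: branch(Y2, p(6, k), p(Y2, k)) =?= Q,  6 =?= Y2,  T =?= branch(one, Q, V).
Bind Q := branch(Y2, p(6, k), p(Y2, k)); substituting into the 2 remaining equations that mention Q gives: T =?= branch(one, branch(Y2, p(6, k), p(Y2, k)), V),  branch(e, branch(Y2, p(6, k), p(Y2, k)), U) =?= branch(e, V, q(q(T))).
Bind Y2 := 6; substituting into the remaining equations gives: T =?= branch(one, branch(6, p(6, k), p(6, k)), V),  branch(e, branch(6, p(6, k), p(6, k)), U) =?= branch(e, V, q(q(T))). Substituting into the earlier binding gives Q := branch(6, p(6, k), p(6, k)).
Bind T := branch(one, branch(6, p(6, k), p(6, k)), V); substituting into the remaining equation gives: branch(e, branch(6, p(6, k), p(6, k)), U) =?= branch(e, V, q(q(branch(one, branch(6, p(6, k), p(6, k)), V)))).
Decompose branch/3: e =?= e,  branch(6, p(6, k), p(6, k)) =?= V,  U =?= q(q(branch(one, branch(6, p(6, k), p(6, k)), V))).
Delete trivial equation e =?= e.
Bind V := branch(6, p(6, k), p(6, k)); substituting into the remaining equation gives: U =?= q(q(branch(one, branch(6, p(6, k), p(6, k)), branch(6, p(6, k), p(6, k))))). Substituting into the earlier binding gives T := branch(one, branch(6, p(6, k), p(6, k)), branch(6, p(6, k), p(6, k))).
Bind U := q(q(branch(one, branch(6, p(6, k), p(6, k)), branch(6, p(6, k), p(6, k))))).
MGU = { Q := branch(6, p(6, k), p(6, k)), Y2 := 6, T := branch(one, branch(6, p(6, k), p(6, k)), branch(6, p(6, k), p(6, k))), V := branch(6, p(6, k), p(6, k)), U := q(q(branch(one, branch(6, p(6, k), p(6, k)), branch(6, p(6, k), p(6, k))))) }, so U := q(q(branch(one, branch(6, p(6, k), p(6, k)), branch(6, p(6, k), p(6, k))))).

q(q(branch(one, branch(6, p(6, k), p(6, k)), branch(6, p(6, k), p(6, k)))))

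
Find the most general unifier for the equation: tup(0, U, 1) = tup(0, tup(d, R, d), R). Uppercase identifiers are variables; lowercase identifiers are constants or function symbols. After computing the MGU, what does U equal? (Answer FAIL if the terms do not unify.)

Decompose tup/3: 0 = 0,  U = tup(d, R, d),  1 = R.
Delete trivial equation 0 = 0.
Bind U := tup(d, R, d); no other remaining equation mentions U.
Bind R := 1. Substituting into the earlier binding gives U := tup(d, 1, d).
MGU = { U ↦ tup(d, 1, d), R ↦ 1 }, so U ↦ tup(d, 1, d).

tup(d, 1, d)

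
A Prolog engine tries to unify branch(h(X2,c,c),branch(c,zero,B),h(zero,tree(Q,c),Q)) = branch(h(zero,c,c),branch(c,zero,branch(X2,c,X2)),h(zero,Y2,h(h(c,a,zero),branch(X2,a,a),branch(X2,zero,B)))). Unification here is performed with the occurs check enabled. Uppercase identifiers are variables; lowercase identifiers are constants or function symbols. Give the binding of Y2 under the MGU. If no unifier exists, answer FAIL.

Decompose branch/3: h(X2,c,c) = h(zero,c,c),  branch(c,zero,B) = branch(c,zero,branch(X2,c,X2)),  h(zero,tree(Q,c),Q) = h(zero,Y2,h(h(c,a,zero),branch(X2,a,a),branch(X2,zero,B))).
Decompose h/3: X2 = zero,  c = c,  c = c.
Bind X2 := zero; substituting into the 2 remaining equations that mention X2 gives: branch(c,zero,B) = branch(c,zero,branch(zero,c,zero)),  h(zero,tree(Q,c),Q) = h(zero,Y2,h(h(c,a,zero),branch(zero,a,a),branch(zero,zero,B))).
Delete trivial equation c = c.
Delete trivial equation c = c.
Decompose branch/3: c = c,  zero = zero,  B = branch(zero,c,zero).
Delete trivial equation c = c.
Delete trivial equation zero = zero.
Bind B := branch(zero,c,zero); substituting into the remaining equation gives: h(zero,tree(Q,c),Q) = h(zero,Y2,h(h(c,a,zero),branch(zero,a,a),branch(zero,zero,branch(zero,c,zero)))).
Decompose h/3: zero = zero,  tree(Q,c) = Y2,  Q = h(h(c,a,zero),branch(zero,a,a),branch(zero,zero,branch(zero,c,zero))).
Delete trivial equation zero = zero.
Bind Y2 := tree(Q,c); no other remaining equation mentions Y2.
Bind Q := h(h(c,a,zero),branch(zero,a,a),branch(zero,zero,branch(zero,c,zero))). Substituting into the earlier binding gives Y2 := tree(h(h(c,a,zero),branch(zero,a,a),branch(zero,zero,branch(zero,c,zero))),c).
MGU = { X2 -> zero, B -> branch(zero,c,zero), Y2 -> tree(h(h(c,a,zero),branch(zero,a,a),branch(zero,zero,branch(zero,c,zero))),c), Q -> h(h(c,a,zero),branch(zero,a,a),branch(zero,zero,branch(zero,c,zero))) }, so Y2 -> tree(h(h(c,a,zero),branch(zero,a,a),branch(zero,zero,branch(zero,c,zero))),c).

tree(h(h(c,a,zero),branch(zero,a,a),branch(zero,zero,branch(zero,c,zero))),c)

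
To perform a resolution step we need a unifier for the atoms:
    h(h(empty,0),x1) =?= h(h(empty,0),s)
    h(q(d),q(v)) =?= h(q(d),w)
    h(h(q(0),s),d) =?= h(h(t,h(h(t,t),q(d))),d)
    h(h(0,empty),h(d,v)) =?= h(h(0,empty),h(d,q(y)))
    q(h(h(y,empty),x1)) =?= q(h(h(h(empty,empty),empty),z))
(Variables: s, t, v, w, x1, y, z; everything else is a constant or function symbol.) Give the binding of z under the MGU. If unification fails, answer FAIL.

Decompose h/2: h(empty,0) =?= h(empty,0),  x1 =?= s.
Delete trivial equation h(empty,0) =?= h(empty,0).
Bind x1 := s; substituting into the one remaining equation that mentions x1 gives: q(h(h(y,empty),s)) =?= q(h(h(h(empty,empty),empty),z)).
Decompose h/2: q(d) =?= q(d),  q(v) =?= w.
Delete trivial equation q(d) =?= q(d).
Bind w := q(v); no other remaining equation mentions w.
Decompose h/2: h(q(0),s) =?= h(t,h(h(t,t),q(d))),  d =?= d.
Decompose h/2: q(0) =?= t,  s =?= h(h(t,t),q(d)).
Bind t := q(0); substituting into the one remaining equation that mentions t gives: s =?= h(h(q(0),q(0)),q(d)).
Bind s := h(h(q(0),q(0)),q(d)); substituting into the one remaining equation that mentions s gives: q(h(h(y,empty),h(h(q(0),q(0)),q(d)))) =?= q(h(h(h(empty,empty),empty),z)). Substituting into the earlier binding gives x1 := h(h(q(0),q(0)),q(d)).
Delete trivial equation d =?= d.
Decompose h/2: h(0,empty) =?= h(0,empty),  h(d,v) =?= h(d,q(y)).
Delete trivial equation h(0,empty) =?= h(0,empty).
Decompose h/2: d =?= d,  v =?= q(y).
Delete trivial equation d =?= d.
Bind v := q(y); no other remaining equation mentions v. Substituting into the earlier binding gives w := q(q(y)).
Decompose q/1: h(h(y,empty),h(h(q(0),q(0)),q(d))) =?= h(h(h(empty,empty),empty),z).
Decompose h/2: h(y,empty) =?= h(h(empty,empty),empty),  h(h(q(0),q(0)),q(d)) =?= z.
Decompose h/2: y =?= h(empty,empty),  empty =?= empty.
Bind y := h(empty,empty); no other remaining equation mentions y. Substituting into the earlier bindings gives w := q(q(h(empty,empty))), v := q(h(empty,empty)).
Delete trivial equation empty =?= empty.
Bind z := h(h(q(0),q(0)),q(d)).
MGU = { x1 := h(h(q(0),q(0)),q(d)), w := q(q(h(empty,empty))), t := q(0), s := h(h(q(0),q(0)),q(d)), v := q(h(empty,empty)), y := h(empty,empty), z := h(h(q(0),q(0)),q(d)) }, so z := h(h(q(0),q(0)),q(d)).

h(h(q(0),q(0)),q(d))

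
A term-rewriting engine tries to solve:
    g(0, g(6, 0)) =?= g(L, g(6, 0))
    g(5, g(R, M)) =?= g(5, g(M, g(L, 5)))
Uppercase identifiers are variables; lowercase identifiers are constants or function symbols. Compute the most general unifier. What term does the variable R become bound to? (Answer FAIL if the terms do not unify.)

Decompose g/2: 0 =?= L,  g(6, 0) =?= g(6, 0).
Bind L := 0; substituting into the one remaining equation that mentions L gives: g(5, g(R, M)) =?= g(5, g(M, g(0, 5))).
Delete trivial equation g(6, 0) =?= g(6, 0).
Decompose g/2: 5 =?= 5,  g(R, M) =?= g(M, g(0, 5)).
Delete trivial equation 5 =?= 5.
Decompose g/2: R =?= M,  M =?= g(0, 5).
Bind R := M; no other remaining equation mentions R.
Bind M := g(0, 5). Substituting into the earlier binding gives R := g(0, 5).
MGU = { L ↦ 0, R ↦ g(0, 5), M ↦ g(0, 5) }, so R ↦ g(0, 5).

g(0, 5)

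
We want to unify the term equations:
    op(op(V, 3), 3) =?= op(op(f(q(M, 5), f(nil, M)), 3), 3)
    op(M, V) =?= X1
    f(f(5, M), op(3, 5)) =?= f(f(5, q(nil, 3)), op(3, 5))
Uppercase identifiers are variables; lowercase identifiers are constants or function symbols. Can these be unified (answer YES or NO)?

YES

Decompose op/2: op(V, 3) =?= op(f(q(M, 5), f(nil, M)), 3),  3 =?= 3.
Decompose op/2: V =?= f(q(M, 5), f(nil, M)),  3 =?= 3.
Bind V := f(q(M, 5), f(nil, M)); substituting into the one remaining equation that mentions V gives: op(M, f(q(M, 5), f(nil, M))) =?= X1.
Delete trivial equation 3 =?= 3.
Delete trivial equation 3 =?= 3.
Bind X1 := op(M, f(q(M, 5), f(nil, M))); no other remaining equation mentions X1.
Decompose f/2: f(5, M) =?= f(5, q(nil, 3)),  op(3, 5) =?= op(3, 5).
Decompose f/2: 5 =?= 5,  M =?= q(nil, 3).
Delete trivial equation 5 =?= 5.
Bind M := q(nil, 3); no other remaining equation mentions M. Substituting into the earlier bindings gives V := f(q(q(nil, 3), 5), f(nil, q(nil, 3))), X1 := op(q(nil, 3), f(q(q(nil, 3), 5), f(nil, q(nil, 3)))).
Delete trivial equation op(3, 5) =?= op(3, 5).
No equations remain and no clash or occurs-check failure arose, so a unifier exists.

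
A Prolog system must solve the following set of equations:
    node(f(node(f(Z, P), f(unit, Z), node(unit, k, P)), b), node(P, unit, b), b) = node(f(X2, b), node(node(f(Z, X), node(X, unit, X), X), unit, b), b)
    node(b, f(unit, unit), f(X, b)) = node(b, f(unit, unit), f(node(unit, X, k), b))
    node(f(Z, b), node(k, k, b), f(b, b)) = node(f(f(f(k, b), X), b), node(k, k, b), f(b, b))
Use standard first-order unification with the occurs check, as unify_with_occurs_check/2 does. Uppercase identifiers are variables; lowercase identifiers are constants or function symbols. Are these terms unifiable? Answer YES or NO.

NO

Decompose node/3: f(node(f(Z, P), f(unit, Z), node(unit, k, P)), b) = f(X2, b),  node(P, unit, b) = node(node(f(Z, X), node(X, unit, X), X), unit, b),  b = b.
Decompose f/2: node(f(Z, P), f(unit, Z), node(unit, k, P)) = X2,  b = b.
Bind X2 := node(f(Z, P), f(unit, Z), node(unit, k, P)); no other remaining equation mentions X2.
Delete trivial equation b = b.
Decompose node/3: P = node(f(Z, X), node(X, unit, X), X),  unit = unit,  b = b.
Bind P := node(f(Z, X), node(X, unit, X), X); no other remaining equation mentions P. Substituting into the earlier binding gives X2 := node(f(Z, node(f(Z, X), node(X, unit, X), X)), f(unit, Z), node(unit, k, node(f(Z, X), node(X, unit, X), X))).
Delete trivial equation unit = unit.
Delete trivial equation b = b.
Delete trivial equation b = b.
Decompose node/3: b = b,  f(unit, unit) = f(unit, unit),  f(X, b) = f(node(unit, X, k), b).
Delete trivial equation b = b.
Delete trivial equation f(unit, unit) = f(unit, unit).
Decompose f/2: X = node(unit, X, k),  b = b.
Occurs check fails: X occurs in node(unit, X, k); the equation X = node(unit, X, k) has no finite solution.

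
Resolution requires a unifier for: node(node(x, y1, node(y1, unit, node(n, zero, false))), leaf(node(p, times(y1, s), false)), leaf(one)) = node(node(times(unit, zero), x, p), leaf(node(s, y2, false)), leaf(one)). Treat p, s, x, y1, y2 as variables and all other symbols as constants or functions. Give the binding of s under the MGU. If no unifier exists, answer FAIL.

node(times(unit, zero), unit, node(n, zero, false))

Decompose node/3: node(x, y1, node(y1, unit, node(n, zero, false))) = node(times(unit, zero), x, p),  leaf(node(p, times(y1, s), false)) = leaf(node(s, y2, false)),  leaf(one) = leaf(one).
Decompose node/3: x = times(unit, zero),  y1 = x,  node(y1, unit, node(n, zero, false)) = p.
Bind x := times(unit, zero); substituting into the one remaining equation that mentions x gives: y1 = times(unit, zero).
Bind y1 := times(unit, zero); substituting into the 2 remaining equations that mention y1 gives: node(times(unit, zero), unit, node(n, zero, false)) = p,  leaf(node(p, times(times(unit, zero), s), false)) = leaf(node(s, y2, false)).
Bind p := node(times(unit, zero), unit, node(n, zero, false)); substituting into the one remaining equation that mentions p gives: leaf(node(node(times(unit, zero), unit, node(n, zero, false)), times(times(unit, zero), s), false)) = leaf(node(s, y2, false)).
Decompose leaf/1: node(node(times(unit, zero), unit, node(n, zero, false)), times(times(unit, zero), s), false) = node(s, y2, false).
Decompose node/3: node(times(unit, zero), unit, node(n, zero, false)) = s,  times(times(unit, zero), s) = y2,  false = false.
Bind s := node(times(unit, zero), unit, node(n, zero, false)); substituting into the one remaining equation that mentions s gives: times(times(unit, zero), node(times(unit, zero), unit, node(n, zero, false))) = y2.
Bind y2 := times(times(unit, zero), node(times(unit, zero), unit, node(n, zero, false))); no other remaining equation mentions y2.
Delete trivial equation false = false.
Delete trivial equation leaf(one) = leaf(one).
MGU = { x ↦ times(unit, zero), y1 ↦ times(unit, zero), p ↦ node(times(unit, zero), unit, node(n, zero, false)), s ↦ node(times(unit, zero), unit, node(n, zero, false)), y2 ↦ times(times(unit, zero), node(times(unit, zero), unit, node(n, zero, false))) }, so s ↦ node(times(unit, zero), unit, node(n, zero, false)).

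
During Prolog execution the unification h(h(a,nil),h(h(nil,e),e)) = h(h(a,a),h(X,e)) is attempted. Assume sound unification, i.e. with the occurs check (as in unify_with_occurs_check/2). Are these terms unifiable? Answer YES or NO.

NO

Decompose h/2: h(a,nil) = h(a,a),  h(h(nil,e),e) = h(X,e).
Decompose h/2: a = a,  nil = a.
Delete trivial equation a = a.
Clash: constants nil and a differ; no unifier exists.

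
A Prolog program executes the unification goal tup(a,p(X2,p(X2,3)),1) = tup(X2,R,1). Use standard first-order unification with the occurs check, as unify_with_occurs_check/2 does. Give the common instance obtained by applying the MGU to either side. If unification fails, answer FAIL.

Decompose tup/3: a = X2,  p(X2,p(X2,3)) = R,  1 = 1.
Bind X2 := a; substituting into the one remaining equation that mentions X2 gives: p(a,p(a,3)) = R.
Bind R := p(a,p(a,3)); no other remaining equation mentions R.
Delete trivial equation 1 = 1.
Applying the MGU to either side gives tup(a,p(a,p(a,3)),1).

tup(a,p(a,p(a,3)),1)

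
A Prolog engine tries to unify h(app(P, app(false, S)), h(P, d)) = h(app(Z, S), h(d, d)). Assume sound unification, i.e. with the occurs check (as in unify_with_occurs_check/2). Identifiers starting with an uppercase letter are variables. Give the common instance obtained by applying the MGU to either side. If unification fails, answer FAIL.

FAIL

Decompose h/2: app(P, app(false, S)) = app(Z, S),  h(P, d) = h(d, d).
Decompose app/2: P = Z,  app(false, S) = S.
Bind P := Z; substituting into the one remaining equation that mentions P gives: h(Z, d) = h(d, d).
Occurs check fails: S occurs in app(false, S); the equation S = app(false, S) has no finite solution.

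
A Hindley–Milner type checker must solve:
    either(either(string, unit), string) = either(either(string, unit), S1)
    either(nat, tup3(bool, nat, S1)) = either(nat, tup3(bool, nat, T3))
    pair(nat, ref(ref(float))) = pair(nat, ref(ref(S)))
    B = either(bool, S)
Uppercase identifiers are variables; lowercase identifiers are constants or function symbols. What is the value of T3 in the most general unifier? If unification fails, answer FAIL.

string

Decompose either/2: either(string, unit) = either(string, unit),  string = S1.
Delete trivial equation either(string, unit) = either(string, unit).
Bind S1 := string; substituting into the one remaining equation that mentions S1 gives: either(nat, tup3(bool, nat, string)) = either(nat, tup3(bool, nat, T3)).
Decompose either/2: nat = nat,  tup3(bool, nat, string) = tup3(bool, nat, T3).
Delete trivial equation nat = nat.
Decompose tup3/3: bool = bool,  nat = nat,  string = T3.
Delete trivial equation bool = bool.
Delete trivial equation nat = nat.
Bind T3 := string; no other remaining equation mentions T3.
Decompose pair/2: nat = nat,  ref(ref(float)) = ref(ref(S)).
Delete trivial equation nat = nat.
Decompose ref/1: ref(float) = ref(S).
Decompose ref/1: float = S.
Bind S := float; substituting into the remaining equation gives: B = either(bool, float).
Bind B := either(bool, float).
MGU = { S1 ↦ string, T3 ↦ string, S ↦ float, B ↦ either(bool, float) }, so T3 ↦ string.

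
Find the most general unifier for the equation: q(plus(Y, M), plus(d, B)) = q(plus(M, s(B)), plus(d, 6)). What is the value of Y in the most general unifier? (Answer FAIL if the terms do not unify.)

s(6)

Decompose q/2: plus(Y, M) = plus(M, s(B)),  plus(d, B) = plus(d, 6).
Decompose plus/2: Y = M,  M = s(B).
Bind Y := M; no other remaining equation mentions Y.
Bind M := s(B); no other remaining equation mentions M. Substituting into the earlier binding gives Y := s(B).
Decompose plus/2: d = d,  B = 6.
Delete trivial equation d = d.
Bind B := 6. Substituting into the earlier bindings gives Y := s(6), M := s(6).
MGU = { Y -> s(6), M -> s(6), B -> 6 }, so Y -> s(6).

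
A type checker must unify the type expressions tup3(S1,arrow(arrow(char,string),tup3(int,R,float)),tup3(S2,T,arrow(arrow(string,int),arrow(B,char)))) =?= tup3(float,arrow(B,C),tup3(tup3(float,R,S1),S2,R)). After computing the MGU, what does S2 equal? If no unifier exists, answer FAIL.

tup3(float,arrow(arrow(string,int),arrow(arrow(char,string),char)),float)

Decompose tup3/3: S1 =?= float,  arrow(arrow(char,string),tup3(int,R,float)) =?= arrow(B,C),  tup3(S2,T,arrow(arrow(string,int),arrow(B,char))) =?= tup3(tup3(float,R,S1),S2,R).
Bind S1 := float; substituting into the one remaining equation that mentions S1 gives: tup3(S2,T,arrow(arrow(string,int),arrow(B,char))) =?= tup3(tup3(float,R,float),S2,R).
Decompose arrow/2: arrow(char,string) =?= B,  tup3(int,R,float) =?= C.
Bind B := arrow(char,string); substituting into the one remaining equation that mentions B gives: tup3(S2,T,arrow(arrow(string,int),arrow(arrow(char,string),char))) =?= tup3(tup3(float,R,float),S2,R).
Bind C := tup3(int,R,float); no other remaining equation mentions C.
Decompose tup3/3: S2 =?= tup3(float,R,float),  T =?= S2,  arrow(arrow(string,int),arrow(arrow(char,string),char)) =?= R.
Bind S2 := tup3(float,R,float); substituting into the one remaining equation that mentions S2 gives: T =?= tup3(float,R,float).
Bind T := tup3(float,R,float); no other remaining equation mentions T.
Bind R := arrow(arrow(string,int),arrow(arrow(char,string),char)). Substituting into the earlier bindings gives C := tup3(int,arrow(arrow(string,int),arrow(arrow(char,string),char)),float), S2 := tup3(float,arrow(arrow(string,int),arrow(arrow(char,string),char)),float), T := tup3(float,arrow(arrow(string,int),arrow(arrow(char,string),char)),float).
MGU = { S1 ↦ float, B ↦ arrow(char,string), C ↦ tup3(int,arrow(arrow(string,int),arrow(arrow(char,string),char)),float), S2 ↦ tup3(float,arrow(arrow(string,int),arrow(arrow(char,string),char)),float), T ↦ tup3(float,arrow(arrow(string,int),arrow(arrow(char,string),char)),float), R ↦ arrow(arrow(string,int),arrow(arrow(char,string),char)) }, so S2 ↦ tup3(float,arrow(arrow(string,int),arrow(arrow(char,string),char)),float).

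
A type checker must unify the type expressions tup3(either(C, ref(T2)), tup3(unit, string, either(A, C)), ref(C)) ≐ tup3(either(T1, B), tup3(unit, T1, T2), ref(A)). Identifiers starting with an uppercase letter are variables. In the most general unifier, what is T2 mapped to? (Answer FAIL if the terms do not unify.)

Decompose tup3/3: either(C, ref(T2)) ≐ either(T1, B),  tup3(unit, string, either(A, C)) ≐ tup3(unit, T1, T2),  ref(C) ≐ ref(A).
Decompose either/2: C ≐ T1,  ref(T2) ≐ B.
Bind C := T1; substituting into the 2 remaining equations that mention C gives: tup3(unit, string, either(A, T1)) ≐ tup3(unit, T1, T2),  ref(T1) ≐ ref(A).
Bind B := ref(T2); no other remaining equation mentions B.
Decompose tup3/3: unit ≐ unit,  string ≐ T1,  either(A, T1) ≐ T2.
Delete trivial equation unit ≐ unit.
Bind T1 := string; substituting into the remaining equations gives: either(A, string) ≐ T2,  ref(string) ≐ ref(A). Substituting into the earlier binding gives C := string.
Bind T2 := either(A, string); no other remaining equation mentions T2. Substituting into the earlier binding gives B := ref(either(A, string)).
Decompose ref/1: string ≐ A.
Bind A := string. Substituting into the earlier bindings gives B := ref(either(string, string)), T2 := either(string, string).
MGU = { C -> string, B -> ref(either(string, string)), T1 -> string, T2 -> either(string, string), A -> string }, so T2 -> either(string, string).

either(string, string)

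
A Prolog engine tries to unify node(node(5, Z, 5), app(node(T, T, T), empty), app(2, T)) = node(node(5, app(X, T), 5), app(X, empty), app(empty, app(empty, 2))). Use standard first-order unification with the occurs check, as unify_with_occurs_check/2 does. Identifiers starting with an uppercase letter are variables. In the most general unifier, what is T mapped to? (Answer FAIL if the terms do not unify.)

FAIL

Decompose node/3: node(5, Z, 5) = node(5, app(X, T), 5),  app(node(T, T, T), empty) = app(X, empty),  app(2, T) = app(empty, app(empty, 2)).
Decompose node/3: 5 = 5,  Z = app(X, T),  5 = 5.
Delete trivial equation 5 = 5.
Bind Z := app(X, T); no other remaining equation mentions Z.
Delete trivial equation 5 = 5.
Decompose app/2: node(T, T, T) = X,  empty = empty.
Bind X := node(T, T, T); no other remaining equation mentions X. Substituting into the earlier binding gives Z := app(node(T, T, T), T).
Delete trivial equation empty = empty.
Decompose app/2: 2 = empty,  T = app(empty, 2).
Clash: constants 2 and empty differ; no unifier exists.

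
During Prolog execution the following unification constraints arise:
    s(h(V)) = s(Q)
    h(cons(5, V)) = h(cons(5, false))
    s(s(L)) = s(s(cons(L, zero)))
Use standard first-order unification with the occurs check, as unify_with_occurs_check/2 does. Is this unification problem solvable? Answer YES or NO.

NO

Decompose s/1: h(V) = Q.
Bind Q := h(V); no other remaining equation mentions Q.
Decompose h/1: cons(5, V) = cons(5, false).
Decompose cons/2: 5 = 5,  V = false.
Delete trivial equation 5 = 5.
Bind V := false; no other remaining equation mentions V. Substituting into the earlier binding gives Q := h(false).
Decompose s/1: s(L) = s(cons(L, zero)).
Decompose s/1: L = cons(L, zero).
Occurs check fails: L occurs in cons(L, zero); the equation L = cons(L, zero) has no finite solution.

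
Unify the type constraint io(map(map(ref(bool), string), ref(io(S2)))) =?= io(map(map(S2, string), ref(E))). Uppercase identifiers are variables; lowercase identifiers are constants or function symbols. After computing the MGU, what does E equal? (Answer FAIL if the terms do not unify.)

io(ref(bool))

Decompose io/1: map(map(ref(bool), string), ref(io(S2))) =?= map(map(S2, string), ref(E)).
Decompose map/2: map(ref(bool), string) =?= map(S2, string),  ref(io(S2)) =?= ref(E).
Decompose map/2: ref(bool) =?= S2,  string =?= string.
Bind S2 := ref(bool); substituting into the one remaining equation that mentions S2 gives: ref(io(ref(bool))) =?= ref(E).
Delete trivial equation string =?= string.
Decompose ref/1: io(ref(bool)) =?= E.
Bind E := io(ref(bool)).
MGU = { S2 ↦ ref(bool), E ↦ io(ref(bool)) }, so E ↦ io(ref(bool)).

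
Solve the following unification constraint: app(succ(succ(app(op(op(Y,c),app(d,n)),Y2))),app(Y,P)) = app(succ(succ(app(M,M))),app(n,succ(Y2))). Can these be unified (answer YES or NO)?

Decompose app/2: succ(succ(app(op(op(Y,c),app(d,n)),Y2))) = succ(succ(app(M,M))),  app(Y,P) = app(n,succ(Y2)).
Decompose succ/1: succ(app(op(op(Y,c),app(d,n)),Y2)) = succ(app(M,M)).
Decompose succ/1: app(op(op(Y,c),app(d,n)),Y2) = app(M,M).
Decompose app/2: op(op(Y,c),app(d,n)) = M,  Y2 = M.
Bind M := op(op(Y,c),app(d,n)); substituting into the one remaining equation that mentions M gives: Y2 = op(op(Y,c),app(d,n)).
Bind Y2 := op(op(Y,c),app(d,n)); substituting into the remaining equation gives: app(Y,P) = app(n,succ(op(op(Y,c),app(d,n)))).
Decompose app/2: Y = n,  P = succ(op(op(Y,c),app(d,n))).
Bind Y := n; substituting into the remaining equation gives: P = succ(op(op(n,c),app(d,n))). Substituting into the earlier bindings gives M := op(op(n,c),app(d,n)), Y2 := op(op(n,c),app(d,n)).
Bind P := succ(op(op(n,c),app(d,n))).
No equations remain and no clash or occurs-check failure arose, so a unifier exists.

YES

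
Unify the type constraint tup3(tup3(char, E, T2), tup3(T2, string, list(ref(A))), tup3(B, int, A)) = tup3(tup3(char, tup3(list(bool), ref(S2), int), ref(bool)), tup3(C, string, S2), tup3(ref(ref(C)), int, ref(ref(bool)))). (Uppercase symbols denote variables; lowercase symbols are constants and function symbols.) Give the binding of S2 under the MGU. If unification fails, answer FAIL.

Decompose tup3/3: tup3(char, E, T2) = tup3(char, tup3(list(bool), ref(S2), int), ref(bool)),  tup3(T2, string, list(ref(A))) = tup3(C, string, S2),  tup3(B, int, A) = tup3(ref(ref(C)), int, ref(ref(bool))).
Decompose tup3/3: char = char,  E = tup3(list(bool), ref(S2), int),  T2 = ref(bool).
Delete trivial equation char = char.
Bind E := tup3(list(bool), ref(S2), int); no other remaining equation mentions E.
Bind T2 := ref(bool); substituting into the one remaining equation that mentions T2 gives: tup3(ref(bool), string, list(ref(A))) = tup3(C, string, S2).
Decompose tup3/3: ref(bool) = C,  string = string,  list(ref(A)) = S2.
Bind C := ref(bool); substituting into the one remaining equation that mentions C gives: tup3(B, int, A) = tup3(ref(ref(ref(bool))), int, ref(ref(bool))).
Delete trivial equation string = string.
Bind S2 := list(ref(A)); no other remaining equation mentions S2. Substituting into the earlier binding gives E := tup3(list(bool), ref(list(ref(A))), int).
Decompose tup3/3: B = ref(ref(ref(bool))),  int = int,  A = ref(ref(bool)).
Bind B := ref(ref(ref(bool))); no other remaining equation mentions B.
Delete trivial equation int = int.
Bind A := ref(ref(bool)). Substituting into the earlier bindings gives E := tup3(list(bool), ref(list(ref(ref(ref(bool))))), int), S2 := list(ref(ref(ref(bool)))).
MGU = { E -> tup3(list(bool), ref(list(ref(ref(ref(bool))))), int), T2 -> ref(bool), C -> ref(bool), S2 -> list(ref(ref(ref(bool)))), B -> ref(ref(ref(bool))), A -> ref(ref(bool)) }, so S2 -> list(ref(ref(ref(bool)))).

list(ref(ref(ref(bool))))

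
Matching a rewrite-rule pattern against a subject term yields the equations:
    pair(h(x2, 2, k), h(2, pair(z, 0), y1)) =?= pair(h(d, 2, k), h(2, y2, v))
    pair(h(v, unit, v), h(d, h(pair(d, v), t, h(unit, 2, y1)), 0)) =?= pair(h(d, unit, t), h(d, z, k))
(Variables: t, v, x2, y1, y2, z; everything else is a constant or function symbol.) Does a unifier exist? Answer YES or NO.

Decompose pair/2: h(x2, 2, k) =?= h(d, 2, k),  h(2, pair(z, 0), y1) =?= h(2, y2, v).
Decompose h/3: x2 =?= d,  2 =?= 2,  k =?= k.
Bind x2 := d; no other remaining equation mentions x2.
Delete trivial equation 2 =?= 2.
Delete trivial equation k =?= k.
Decompose h/3: 2 =?= 2,  pair(z, 0) =?= y2,  y1 =?= v.
Delete trivial equation 2 =?= 2.
Bind y2 := pair(z, 0); no other remaining equation mentions y2.
Bind y1 := v; substituting into the remaining equation gives: pair(h(v, unit, v), h(d, h(pair(d, v), t, h(unit, 2, v)), 0)) =?= pair(h(d, unit, t), h(d, z, k)).
Decompose pair/2: h(v, unit, v) =?= h(d, unit, t),  h(d, h(pair(d, v), t, h(unit, 2, v)), 0) =?= h(d, z, k).
Decompose h/3: v =?= d,  unit =?= unit,  v =?= t.
Bind v := d; substituting into the 2 remaining equations that mention v gives: d =?= t,  h(d, h(pair(d, d), t, h(unit, 2, d)), 0) =?= h(d, z, k). Substituting into the earlier binding gives y1 := d.
Delete trivial equation unit =?= unit.
Bind t := d; substituting into the remaining equation gives: h(d, h(pair(d, d), d, h(unit, 2, d)), 0) =?= h(d, z, k).
Decompose h/3: d =?= d,  h(pair(d, d), d, h(unit, 2, d)) =?= z,  0 =?= k.
Delete trivial equation d =?= d.
Bind z := h(pair(d, d), d, h(unit, 2, d)); no other remaining equation mentions z. Substituting into the earlier binding gives y2 := pair(h(pair(d, d), d, h(unit, 2, d)), 0).
Clash: constants 0 and k differ; no unifier exists.

NO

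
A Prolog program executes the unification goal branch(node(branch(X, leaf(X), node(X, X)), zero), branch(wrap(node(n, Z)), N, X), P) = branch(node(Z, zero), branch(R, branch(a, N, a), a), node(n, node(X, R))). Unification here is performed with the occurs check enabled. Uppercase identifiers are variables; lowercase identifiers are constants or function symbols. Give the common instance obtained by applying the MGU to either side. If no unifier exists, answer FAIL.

Decompose branch/3: node(branch(X, leaf(X), node(X, X)), zero) = node(Z, zero),  branch(wrap(node(n, Z)), N, X) = branch(R, branch(a, N, a), a),  P = node(n, node(X, R)).
Decompose node/2: branch(X, leaf(X), node(X, X)) = Z,  zero = zero.
Bind Z := branch(X, leaf(X), node(X, X)); substituting into the one remaining equation that mentions Z gives: branch(wrap(node(n, branch(X, leaf(X), node(X, X)))), N, X) = branch(R, branch(a, N, a), a).
Delete trivial equation zero = zero.
Decompose branch/3: wrap(node(n, branch(X, leaf(X), node(X, X)))) = R,  N = branch(a, N, a),  X = a.
Bind R := wrap(node(n, branch(X, leaf(X), node(X, X)))); substituting into the one remaining equation that mentions R gives: P = node(n, node(X, wrap(node(n, branch(X, leaf(X), node(X, X)))))).
Occurs check fails: N occurs in branch(a, N, a); the equation N = branch(a, N, a) has no finite solution.

FAIL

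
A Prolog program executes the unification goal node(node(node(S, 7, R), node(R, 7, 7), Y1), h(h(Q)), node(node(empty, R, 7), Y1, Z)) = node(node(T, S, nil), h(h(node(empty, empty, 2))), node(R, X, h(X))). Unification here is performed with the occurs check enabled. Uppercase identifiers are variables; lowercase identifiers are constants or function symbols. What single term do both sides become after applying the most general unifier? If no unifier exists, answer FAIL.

FAIL

Decompose node/3: node(node(S, 7, R), node(R, 7, 7), Y1) = node(T, S, nil),  h(h(Q)) = h(h(node(empty, empty, 2))),  node(node(empty, R, 7), Y1, Z) = node(R, X, h(X)).
Decompose node/3: node(S, 7, R) = T,  node(R, 7, 7) = S,  Y1 = nil.
Bind T := node(S, 7, R); no other remaining equation mentions T.
Bind S := node(R, 7, 7); no other remaining equation mentions S. Substituting into the earlier binding gives T := node(node(R, 7, 7), 7, R).
Bind Y1 := nil; substituting into the one remaining equation that mentions Y1 gives: node(node(empty, R, 7), nil, Z) = node(R, X, h(X)).
Decompose h/1: h(Q) = h(node(empty, empty, 2)).
Decompose h/1: Q = node(empty, empty, 2).
Bind Q := node(empty, empty, 2); no other remaining equation mentions Q.
Decompose node/3: node(empty, R, 7) = R,  nil = X,  Z = h(X).
Occurs check fails: R occurs in node(empty, R, 7); the equation R = node(empty, R, 7) has no finite solution.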